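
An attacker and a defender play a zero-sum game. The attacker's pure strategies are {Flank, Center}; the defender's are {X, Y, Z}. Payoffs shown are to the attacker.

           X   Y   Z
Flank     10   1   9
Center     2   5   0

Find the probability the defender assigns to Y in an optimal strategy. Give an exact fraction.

Row minima: Flank → 1, Center → 0; maximin = 1.
Column maxima: X → 10, Y → 5, Z → 9; minimax = 5.
1 ≠ 5, so there is no saddle point; optimal play is mixed.
X is strictly dominated by Z (it gives the attacker strictly more in every row), so the defender never plays it.
On the remaining 2×2 (Flank, Center vs Y, Z):
Let the attacker play Flank with probability p. Expected payoff against Y: 1p + 5(1−p) = −4p + 5; against Z: 9p + 0(1−p) = 9p.
Setting these equal: −4p + 5 = 9p ⇒ −13p = -5 ⇒ p = 5/13, and the value is (-4)·(5/13) + 5 = 45/13.
For the defender: with q = P(Y), equating Flank's and Center's payoffs gives −8q + 9 = 5q ⇒ q = 9/13.

9/13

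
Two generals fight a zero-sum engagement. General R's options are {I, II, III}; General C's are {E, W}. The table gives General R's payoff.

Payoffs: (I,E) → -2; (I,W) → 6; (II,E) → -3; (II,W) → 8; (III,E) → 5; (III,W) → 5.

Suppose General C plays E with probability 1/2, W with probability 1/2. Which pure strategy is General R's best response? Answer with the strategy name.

Expected payoff of I: (1/2)·(-2) + (1/2)·6 = 2.
Expected payoff of II: (1/2)·(-3) + (1/2)·8 = 5/2.
Expected payoff of III: (1/2)·5 + (1/2)·5 = 5.
The largest is 5, so General R's best response is III.

III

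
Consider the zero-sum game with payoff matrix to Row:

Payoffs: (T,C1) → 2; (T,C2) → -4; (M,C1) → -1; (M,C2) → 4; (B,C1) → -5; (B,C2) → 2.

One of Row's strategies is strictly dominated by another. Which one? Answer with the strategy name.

M gives a strictly higher payoff than B against every column: -1 > -5, 4 > 2.
So B is strictly dominated and Row never plays it.

B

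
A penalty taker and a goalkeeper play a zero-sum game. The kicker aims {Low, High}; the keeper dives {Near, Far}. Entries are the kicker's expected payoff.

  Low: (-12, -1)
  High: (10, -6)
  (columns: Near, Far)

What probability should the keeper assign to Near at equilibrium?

Row minima: Low → -12, High → -6; maximin = -6.
Column maxima: Near → 10, Far → -1; minimax = -1.
-6 ≠ -1, so there is no saddle point; optimal play is mixed.
Let the kicker play Low with probability p. Expected payoff against Near: (-12)p + 10(1−p) = −22p + 10; against Far: (-1)p + (-6)(1−p) = 5p − 6.
Setting these equal: −22p + 10 = 5p − 6 ⇒ −27p = -16 ⇒ p = 16/27, and the value is (-22)·(16/27) + 10 = -82/27.
For the keeper: with q = P(Near), equating Low's and High's payoffs gives −11q − 1 = 16q − 6 ⇒ q = 5/27.

5/27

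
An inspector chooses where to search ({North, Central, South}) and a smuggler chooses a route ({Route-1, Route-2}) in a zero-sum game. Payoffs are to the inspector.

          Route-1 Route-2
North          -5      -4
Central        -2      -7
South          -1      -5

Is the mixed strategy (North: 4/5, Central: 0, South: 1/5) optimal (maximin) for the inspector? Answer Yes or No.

Against Route-1 this mix gives (4/5)·(-5) + (1/5)·(-1) = -21/5.
Against Route-2 this mix gives (4/5)·(-4) + (1/5)·(-5) = -21/5.
All of the smuggler's active replies (Route-1, Route-2) yield -21/5, and no column does worse for the inspector. The mix makes the smuggler indifferent and guarantees -21/5, so it is optimal.

Yes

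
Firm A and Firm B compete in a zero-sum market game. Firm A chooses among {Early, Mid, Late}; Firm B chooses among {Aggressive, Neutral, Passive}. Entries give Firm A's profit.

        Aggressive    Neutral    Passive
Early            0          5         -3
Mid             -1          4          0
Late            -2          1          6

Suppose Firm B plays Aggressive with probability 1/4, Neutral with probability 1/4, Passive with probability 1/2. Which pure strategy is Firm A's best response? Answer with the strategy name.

Late

Expected payoff of Early: (1/4)·0 + (1/4)·5 + (1/2)·(-3) = -1/4.
Expected payoff of Mid: (1/4)·(-1) + (1/4)·4 + (1/2)·0 = 3/4.
Expected payoff of Late: (1/4)·(-2) + (1/4)·1 + (1/2)·6 = 11/4.
The largest is 11/4, so Firm A's best response is Late.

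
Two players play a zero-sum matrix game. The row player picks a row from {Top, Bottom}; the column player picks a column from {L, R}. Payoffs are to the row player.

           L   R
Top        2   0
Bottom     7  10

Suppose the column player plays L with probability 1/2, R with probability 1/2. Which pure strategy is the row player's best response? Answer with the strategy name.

Bottom

Expected payoff of Top: (1/2)·2 + (1/2)·0 = 1.
Expected payoff of Bottom: (1/2)·7 + (1/2)·10 = 17/2.
The largest is 17/2, so the row player's best response is Bottom.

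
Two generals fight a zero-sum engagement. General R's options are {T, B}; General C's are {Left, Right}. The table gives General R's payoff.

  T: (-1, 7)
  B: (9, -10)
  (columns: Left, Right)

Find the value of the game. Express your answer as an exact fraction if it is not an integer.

53/27

Row minima: T → -1, B → -10; maximin = -1.
Column maxima: Left → 9, Right → 7; minimax = 7.
-1 ≠ 7, so there is no saddle point; optimal play is mixed.
Let General R play T with probability p. Expected payoff against Left: (-1)p + 9(1−p) = −10p + 9; against Right: 7p + (-10)(1−p) = 17p − 10.
Setting these equal: −10p + 9 = 17p − 10 ⇒ −27p = -19 ⇒ p = 19/27, and the value is (-10)·(19/27) + 9 = 53/27.
For General C: with q = P(Left), equating T's and B's payoffs gives −8q + 7 = 19q − 10 ⇒ q = 17/27.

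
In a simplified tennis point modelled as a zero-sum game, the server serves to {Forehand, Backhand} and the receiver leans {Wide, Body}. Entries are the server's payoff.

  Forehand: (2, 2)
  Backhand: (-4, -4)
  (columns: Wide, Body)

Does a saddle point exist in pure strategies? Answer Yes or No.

Row minima: Forehand → 2, Backhand → -4; maximin = 2.
Column maxima: Wide → 2, Body → 2; minimax = 2.
maximin = minimax = 2, so a saddle point exists.

Yes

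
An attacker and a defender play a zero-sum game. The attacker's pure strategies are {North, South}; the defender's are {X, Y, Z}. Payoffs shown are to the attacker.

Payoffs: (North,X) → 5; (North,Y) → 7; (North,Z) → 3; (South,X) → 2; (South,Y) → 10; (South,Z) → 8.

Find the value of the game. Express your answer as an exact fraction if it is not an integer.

17/4

Row minima: North → 3, South → 2; maximin = 3.
Column maxima: X → 5, Y → 10, Z → 8; minimax = 5.
3 ≠ 5, so there is no saddle point; optimal play is mixed.
Y is strictly dominated by X (it gives the attacker strictly more in every row), so the defender never plays it.
On the remaining 2×2 (North, South vs X, Z):
Let the attacker play North with probability p. Expected payoff against X: 5p + 2(1−p) = 3p + 2; against Z: 3p + 8(1−p) = −5p + 8.
Setting these equal: 3p + 2 = −5p + 8 ⇒ 8p = 6 ⇒ p = 3/4, and the value is (3)·(3/4) + 2 = 17/4.
For the defender: with q = P(X), equating North's and South's payoffs gives 2q + 3 = −6q + 8 ⇒ q = 5/8.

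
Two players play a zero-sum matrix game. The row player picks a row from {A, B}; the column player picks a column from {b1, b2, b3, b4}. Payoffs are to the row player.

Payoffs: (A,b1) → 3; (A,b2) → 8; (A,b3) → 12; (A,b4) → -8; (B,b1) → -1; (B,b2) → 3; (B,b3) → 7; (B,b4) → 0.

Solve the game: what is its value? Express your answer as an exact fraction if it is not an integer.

Row minima: A → -8, B → -1; maximin = -1.
Column maxima: b1 → 3, b2 → 8, b3 → 12, b4 → 0; minimax = 0.
-1 ≠ 0, so there is no saddle point; optimal play is mixed.
b2 is strictly dominated by b1 (it gives the row player strictly more in every row), so the column player never plays it.
b3 is strictly dominated by b1 (it gives the row player strictly more in every row), so the column player never plays it.
On the remaining 2×2 (A, B vs b1, b4):
Let the row player play A with probability p. Expected payoff against b1: 3p + (-1)(1−p) = 4p − 1; against b4: (-8)p + 0(1−p) = −8p.
Setting these equal: 4p − 1 = −8p ⇒ 12p = 1 ⇒ p = 1/12, and the value is (4)·(1/12) − 1 = -2/3.
For the column player: with q = P(b1), equating A's and B's payoffs gives 11q − 8 = −q ⇒ q = 2/3.

-2/3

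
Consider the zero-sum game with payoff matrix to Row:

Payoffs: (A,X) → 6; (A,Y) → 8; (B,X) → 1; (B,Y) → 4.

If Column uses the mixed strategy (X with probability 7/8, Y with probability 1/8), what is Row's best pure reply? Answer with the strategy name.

Expected payoff of A: (7/8)·6 + (1/8)·8 = 25/4.
Expected payoff of B: (7/8)·1 + (1/8)·4 = 11/8.
The largest is 25/4, so Row's best response is A.

A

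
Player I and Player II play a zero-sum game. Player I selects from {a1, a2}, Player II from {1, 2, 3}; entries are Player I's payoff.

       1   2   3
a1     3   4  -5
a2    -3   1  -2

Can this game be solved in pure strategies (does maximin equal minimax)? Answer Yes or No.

Row minima: a1 → -5, a2 → -3; maximin = -3.
Column maxima: 1 → 3, 2 → 4, 3 → -2; minimax = -2.
-3 ≠ -2, so no pure-strategy equilibrium exists.

No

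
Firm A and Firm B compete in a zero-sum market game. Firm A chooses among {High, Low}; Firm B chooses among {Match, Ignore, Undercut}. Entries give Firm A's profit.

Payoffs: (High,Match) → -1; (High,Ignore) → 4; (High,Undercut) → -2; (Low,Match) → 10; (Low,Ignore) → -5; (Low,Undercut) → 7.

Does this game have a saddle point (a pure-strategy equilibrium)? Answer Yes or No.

No

Row minima: High → -2, Low → -5; maximin = -2.
Column maxima: Match → 10, Ignore → 4, Undercut → 7; minimax = 4.
-2 ≠ 4, so no pure-strategy equilibrium exists.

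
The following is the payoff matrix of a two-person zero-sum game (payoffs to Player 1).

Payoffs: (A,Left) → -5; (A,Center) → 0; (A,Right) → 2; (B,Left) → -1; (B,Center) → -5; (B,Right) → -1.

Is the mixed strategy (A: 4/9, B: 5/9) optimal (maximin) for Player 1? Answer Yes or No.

Yes

Against Left this mix gives (4/9)·(-5) + (5/9)·(-1) = -25/9.
Against Center this mix gives (4/9)·0 + (5/9)·(-5) = -25/9.
Against Right this mix gives (4/9)·2 + (5/9)·(-1) = 1/3.
All of Player 2's active replies (Left, Center) yield -25/9, and no column does worse for Player 1. The mix makes Player 2 indifferent and guarantees -25/9, so it is optimal.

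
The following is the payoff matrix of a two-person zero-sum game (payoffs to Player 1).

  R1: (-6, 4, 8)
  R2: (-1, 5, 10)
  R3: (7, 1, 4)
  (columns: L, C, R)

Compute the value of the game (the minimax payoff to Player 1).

Row minima: R1 → -6, R2 → -1, R3 → 1; maximin = 1.
Column maxima: L → 7, C → 5, R → 10; minimax = 5.
1 ≠ 5, so there is no saddle point; optimal play is mixed.
R1 is strictly dominated by R2, so Player 1 never plays it.
R is strictly dominated by C (it gives Player 1 strictly more in every row), so Player 2 never plays it.
On the remaining 2×2 (R2, R3 vs L, C):
Let Player 1 play R2 with probability p. Expected payoff against L: (-1)p + 7(1−p) = −8p + 7; against C: 5p + 1(1−p) = 4p + 1.
Setting these equal: −8p + 7 = 4p + 1 ⇒ −12p = -6 ⇒ p = 1/2, and the value is (-8)·(1/2) + 7 = 3.
For Player 2: with q = P(L), equating R2's and R3's payoffs gives −6q + 5 = 6q + 1 ⇒ q = 1/3.

3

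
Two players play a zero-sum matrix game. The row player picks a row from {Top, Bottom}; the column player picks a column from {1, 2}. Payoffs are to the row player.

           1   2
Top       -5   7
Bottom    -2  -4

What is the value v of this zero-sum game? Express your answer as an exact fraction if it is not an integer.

-17/7

Row minima: Top → -5, Bottom → -4; maximin = -4.
Column maxima: 1 → -2, 2 → 7; minimax = -2.
-4 ≠ -2, so there is no saddle point; optimal play is mixed.
Let the row player play Top with probability p. Expected payoff against 1: (-5)p + (-2)(1−p) = −3p − 2; against 2: 7p + (-4)(1−p) = 11p − 4.
Setting these equal: −3p − 2 = 11p − 4 ⇒ −14p = -2 ⇒ p = 1/7, and the value is (-3)·(1/7) − 2 = -17/7.
For the column player: with q = P(1), equating Top's and Bottom's payoffs gives −12q + 7 = 2q − 4 ⇒ q = 11/14.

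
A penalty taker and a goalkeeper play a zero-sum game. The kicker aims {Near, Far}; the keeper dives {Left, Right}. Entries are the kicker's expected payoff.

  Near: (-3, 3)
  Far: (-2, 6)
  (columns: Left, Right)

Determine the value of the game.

-2

Row minima: Near → -3, Far → -2; maximin = -2.
Column maxima: Left → -2, Right → 6; minimax = -2.
Since maximin = minimax = -2, there is a saddle point and the value is -2.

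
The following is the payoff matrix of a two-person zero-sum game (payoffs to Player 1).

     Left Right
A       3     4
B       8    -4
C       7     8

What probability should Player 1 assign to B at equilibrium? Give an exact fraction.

1/13

Row minima: A → 3, B → -4, C → 7; maximin = 7.
Column maxima: Left → 8, Right → 8; minimax = 8.
7 ≠ 8, so there is no saddle point; optimal play is mixed.
A is strictly dominated by C, so Player 1 never plays it.
On the remaining 2×2 (B, C vs Left, Right):
Let Player 1 play B with probability p. Expected payoff against Left: 8p + 7(1−p) = p + 7; against Right: (-4)p + 8(1−p) = −12p + 8.
Setting these equal: p + 7 = −12p + 8 ⇒ 13p = 1 ⇒ p = 1/13, and the value is (1)·(1/13) + 7 = 92/13.
For Player 2: with q = P(Left), equating B's and C's payoffs gives 12q − 4 = −q + 8 ⇒ q = 12/13.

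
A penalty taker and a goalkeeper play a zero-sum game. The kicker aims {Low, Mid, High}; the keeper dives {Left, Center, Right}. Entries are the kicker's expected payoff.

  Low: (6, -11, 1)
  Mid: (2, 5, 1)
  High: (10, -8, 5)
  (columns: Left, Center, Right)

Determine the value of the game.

Row minima: Low → -11, Mid → 1, High → -8; maximin = 1.
Column maxima: Left → 10, Center → 5, Right → 5; minimax = 5.
1 ≠ 5, so there is no saddle point; optimal play is mixed.
Low is strictly dominated by High, so the kicker never plays it.
Left is strictly dominated by Right (it gives the kicker strictly more in every row), so the keeper never plays it.
On the remaining 2×2 (Mid, High vs Center, Right):
Let the kicker play Mid with probability p. Expected payoff against Center: 5p + (-8)(1−p) = 13p − 8; against Right: 1p + 5(1−p) = −4p + 5.
Setting these equal: 13p − 8 = −4p + 5 ⇒ 17p = 13 ⇒ p = 13/17, and the value is (13)·(13/17) − 8 = 33/17.
For the keeper: with q = P(Center), equating Mid's and High's payoffs gives 4q + 1 = −13q + 5 ⇒ q = 4/17.

33/17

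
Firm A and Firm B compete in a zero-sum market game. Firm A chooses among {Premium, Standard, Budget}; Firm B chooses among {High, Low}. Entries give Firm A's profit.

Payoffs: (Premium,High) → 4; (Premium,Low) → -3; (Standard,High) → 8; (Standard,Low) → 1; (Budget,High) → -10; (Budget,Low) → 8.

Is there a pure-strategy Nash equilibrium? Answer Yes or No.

Row minima: Premium → -3, Standard → 1, Budget → -10; maximin = 1.
Column maxima: High → 8, Low → 8; minimax = 8.
1 ≠ 8, so no pure-strategy equilibrium exists.

No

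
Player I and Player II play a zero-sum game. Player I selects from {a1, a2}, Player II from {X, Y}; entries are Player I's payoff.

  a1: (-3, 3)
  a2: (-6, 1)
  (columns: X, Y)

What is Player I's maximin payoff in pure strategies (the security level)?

Row minima: a1 → -3, a2 → -6.
The best of these is -3.

-3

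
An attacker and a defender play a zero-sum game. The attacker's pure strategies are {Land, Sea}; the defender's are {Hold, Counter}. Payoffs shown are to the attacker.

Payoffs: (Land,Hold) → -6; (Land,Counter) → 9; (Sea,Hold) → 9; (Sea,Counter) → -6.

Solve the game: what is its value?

3/2

Row minima: Land → -6, Sea → -6; maximin = -6.
Column maxima: Hold → 9, Counter → 9; minimax = 9.
-6 ≠ 9, so there is no saddle point; optimal play is mixed.
Let the attacker play Land with probability p. Expected payoff against Hold: (-6)p + 9(1−p) = −15p + 9; against Counter: 9p + (-6)(1−p) = 15p − 6.
Setting these equal: −15p + 9 = 15p − 6 ⇒ −30p = -15 ⇒ p = 1/2, and the value is (-15)·(1/2) + 9 = 3/2.
For the defender: with q = P(Hold), equating Land's and Sea's payoffs gives −15q + 9 = 15q − 6 ⇒ q = 1/2.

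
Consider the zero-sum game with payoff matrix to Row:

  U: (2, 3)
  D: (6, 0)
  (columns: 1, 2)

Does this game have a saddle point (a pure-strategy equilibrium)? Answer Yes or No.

Row minima: U → 2, D → 0; maximin = 2.
Column maxima: 1 → 6, 2 → 3; minimax = 3.
2 ≠ 3, so no pure-strategy equilibrium exists.

No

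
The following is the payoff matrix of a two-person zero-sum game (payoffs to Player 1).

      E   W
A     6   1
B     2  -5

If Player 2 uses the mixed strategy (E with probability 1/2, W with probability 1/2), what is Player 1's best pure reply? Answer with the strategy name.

A

Expected payoff of A: (1/2)·6 + (1/2)·1 = 7/2.
Expected payoff of B: (1/2)·2 + (1/2)·(-5) = -3/2.
The largest is 7/2, so Player 1's best response is A.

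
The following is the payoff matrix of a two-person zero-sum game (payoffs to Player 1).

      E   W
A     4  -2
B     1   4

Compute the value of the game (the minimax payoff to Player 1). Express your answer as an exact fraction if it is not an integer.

Row minima: A → -2, B → 1; maximin = 1.
Column maxima: E → 4, W → 4; minimax = 4.
1 ≠ 4, so there is no saddle point; optimal play is mixed.
Let Player 1 play A with probability p. Expected payoff against E: 4p + 1(1−p) = 3p + 1; against W: (-2)p + 4(1−p) = −6p + 4.
Setting these equal: 3p + 1 = −6p + 4 ⇒ 9p = 3 ⇒ p = 1/3, and the value is (3)·(1/3) + 1 = 2.
For Player 2: with q = P(E), equating A's and B's payoffs gives 6q − 2 = −3q + 4 ⇒ q = 2/3.

2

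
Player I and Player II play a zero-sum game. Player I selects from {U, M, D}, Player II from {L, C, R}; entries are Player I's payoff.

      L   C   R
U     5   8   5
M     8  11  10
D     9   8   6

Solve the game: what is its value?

Row minima: U → 5, M → 8, D → 6; maximin = 8.
Column maxima: L → 9, C → 11, R → 10; minimax = 9.
8 ≠ 9, so there is no saddle point; optimal play is mixed.
U is strictly dominated by M, so Player I never plays it.
C is strictly dominated by R (it gives Player I strictly more in every row), so Player II never plays it.
On the remaining 2×2 (M, D vs L, R):
Let Player I play M with probability p. Expected payoff against L: 8p + 9(1−p) = −p + 9; against R: 10p + 6(1−p) = 4p + 6.
Setting these equal: −p + 9 = 4p + 6 ⇒ −5p = -3 ⇒ p = 3/5, and the value is (-1)·(3/5) + 9 = 42/5.
For Player II: with q = P(L), equating M's and D's payoffs gives −2q + 10 = 3q + 6 ⇒ q = 4/5.

42/5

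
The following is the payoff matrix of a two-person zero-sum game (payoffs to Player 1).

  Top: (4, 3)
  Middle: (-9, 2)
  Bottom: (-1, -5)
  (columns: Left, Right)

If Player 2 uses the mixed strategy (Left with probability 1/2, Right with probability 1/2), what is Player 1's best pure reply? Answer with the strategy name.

Top

Expected payoff of Top: (1/2)·4 + (1/2)·3 = 7/2.
Expected payoff of Middle: (1/2)·(-9) + (1/2)·2 = -7/2.
Expected payoff of Bottom: (1/2)·(-1) + (1/2)·(-5) = -3.
The largest is 7/2, so Player 1's best response is Top.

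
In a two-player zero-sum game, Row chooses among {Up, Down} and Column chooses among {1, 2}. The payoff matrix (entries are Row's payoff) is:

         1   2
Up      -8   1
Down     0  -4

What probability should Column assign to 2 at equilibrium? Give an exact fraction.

Row minima: Up → -8, Down → -4; maximin = -4.
Column maxima: 1 → 0, 2 → 1; minimax = 0.
-4 ≠ 0, so there is no saddle point; optimal play is mixed.
Let Row play Up with probability p. Expected payoff against 1: (-8)p + 0(1−p) = −8p; against 2: 1p + (-4)(1−p) = 5p − 4.
Setting these equal: −8p = 5p − 4 ⇒ −13p = -4 ⇒ p = 4/13, and the value is (-8)·(4/13) = -32/13.
For Column: with q = P(1), equating Up's and Down's payoffs gives −9q + 1 = 4q − 4 ⇒ q = 5/13.

8/13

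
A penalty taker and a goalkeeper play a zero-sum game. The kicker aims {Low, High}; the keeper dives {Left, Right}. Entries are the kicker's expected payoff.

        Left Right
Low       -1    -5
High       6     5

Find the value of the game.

Row minima: Low → -5, High → 5; maximin = 5.
Column maxima: Left → 6, Right → 5; minimax = 5.
Since maximin = minimax = 5, there is a saddle point and the value is 5.

5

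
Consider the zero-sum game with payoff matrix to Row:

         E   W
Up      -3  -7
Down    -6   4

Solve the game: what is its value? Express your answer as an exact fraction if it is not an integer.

-27/7

Row minima: Up → -7, Down → -6; maximin = -6.
Column maxima: E → -3, W → 4; minimax = -3.
-6 ≠ -3, so there is no saddle point; optimal play is mixed.
Let Row play Up with probability p. Expected payoff against E: (-3)p + (-6)(1−p) = 3p − 6; against W: (-7)p + 4(1−p) = −11p + 4.
Setting these equal: 3p − 6 = −11p + 4 ⇒ 14p = 10 ⇒ p = 5/7, and the value is (3)·(5/7) − 6 = -27/7.
For Column: with q = P(E), equating Up's and Down's payoffs gives 4q − 7 = −10q + 4 ⇒ q = 11/14.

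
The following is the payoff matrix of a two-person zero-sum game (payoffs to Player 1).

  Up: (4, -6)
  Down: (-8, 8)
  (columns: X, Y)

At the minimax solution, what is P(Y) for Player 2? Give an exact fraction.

6/13

Row minima: Up → -6, Down → -8; maximin = -6.
Column maxima: X → 4, Y → 8; minimax = 4.
-6 ≠ 4, so there is no saddle point; optimal play is mixed.
Let Player 1 play Up with probability p. Expected payoff against X: 4p + (-8)(1−p) = 12p − 8; against Y: (-6)p + 8(1−p) = −14p + 8.
Setting these equal: 12p − 8 = −14p + 8 ⇒ 26p = 16 ⇒ p = 8/13, and the value is (12)·(8/13) − 8 = -8/13.
For Player 2: with q = P(X), equating Up's and Down's payoffs gives 10q − 6 = −16q + 8 ⇒ q = 7/13.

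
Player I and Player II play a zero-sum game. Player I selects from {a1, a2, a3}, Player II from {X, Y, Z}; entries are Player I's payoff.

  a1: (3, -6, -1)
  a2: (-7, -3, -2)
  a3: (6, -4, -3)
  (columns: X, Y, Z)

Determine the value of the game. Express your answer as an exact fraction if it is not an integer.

Row minima: a1 → -6, a2 → -7, a3 → -4; maximin = -4.
Column maxima: X → 6, Y → -3, Z → -1; minimax = -3.
-4 ≠ -3, so there is no saddle point; optimal play is mixed.
Z is strictly dominated by Y (it gives Player I strictly more in every row), so Player II never plays it.
With Z eliminated, a1 is strictly dominated by a3 (a3 gives Player I strictly more in every remaining column), so Player I never plays it.
On the remaining 2×2 (a2, a3 vs X, Y):
Let Player I play a2 with probability p. Expected payoff against X: (-7)p + 6(1−p) = −13p + 6; against Y: (-3)p + (-4)(1−p) = p − 4.
Setting these equal: −13p + 6 = p − 4 ⇒ −14p = -10 ⇒ p = 5/7, and the value is (-13)·(5/7) + 6 = -23/7.
For Player II: with q = P(X), equating a2's and a3's payoffs gives −4q − 3 = 10q − 4 ⇒ q = 1/14.

-23/7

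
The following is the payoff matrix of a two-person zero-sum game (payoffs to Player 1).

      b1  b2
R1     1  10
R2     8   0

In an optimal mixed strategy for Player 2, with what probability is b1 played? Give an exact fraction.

10/17

Row minima: R1 → 1, R2 → 0; maximin = 1.
Column maxima: b1 → 8, b2 → 10; minimax = 8.
1 ≠ 8, so there is no saddle point; optimal play is mixed.
Let Player 1 play R1 with probability p. Expected payoff against b1: 1p + 8(1−p) = −7p + 8; against b2: 10p + 0(1−p) = 10p.
Setting these equal: −7p + 8 = 10p ⇒ −17p = -8 ⇒ p = 8/17, and the value is (-7)·(8/17) + 8 = 80/17.
For Player 2: with q = P(b1), equating R1's and R2's payoffs gives −9q + 10 = 8q ⇒ q = 10/17.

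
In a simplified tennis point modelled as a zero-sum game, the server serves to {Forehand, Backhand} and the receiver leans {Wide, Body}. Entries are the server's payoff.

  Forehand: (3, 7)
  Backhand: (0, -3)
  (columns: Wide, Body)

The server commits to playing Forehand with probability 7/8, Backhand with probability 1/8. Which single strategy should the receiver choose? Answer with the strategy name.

Wide

If the receiver plays Wide, the server's expected payoff is (7/8)·3 + (1/8)·0 = 21/8.
If the receiver plays Body, the server's expected payoff is (7/8)·7 + (1/8)·(-3) = 23/4.
The receiver minimizes the server's payoff; the smallest is 21/8, so the best response is Wide.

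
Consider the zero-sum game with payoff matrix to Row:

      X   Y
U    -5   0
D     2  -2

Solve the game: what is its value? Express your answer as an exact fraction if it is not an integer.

Row minima: U → -5, D → -2; maximin = -2.
Column maxima: X → 2, Y → 0; minimax = 0.
-2 ≠ 0, so there is no saddle point; optimal play is mixed.
Let Row play U with probability p. Expected payoff against X: (-5)p + 2(1−p) = −7p + 2; against Y: 0p + (-2)(1−p) = 2p − 2.
Setting these equal: −7p + 2 = 2p − 2 ⇒ −9p = -4 ⇒ p = 4/9, and the value is (-7)·(4/9) + 2 = -10/9.
For Column: with q = P(X), equating U's and D's payoffs gives −5q = 4q − 2 ⇒ q = 2/9.

-10/9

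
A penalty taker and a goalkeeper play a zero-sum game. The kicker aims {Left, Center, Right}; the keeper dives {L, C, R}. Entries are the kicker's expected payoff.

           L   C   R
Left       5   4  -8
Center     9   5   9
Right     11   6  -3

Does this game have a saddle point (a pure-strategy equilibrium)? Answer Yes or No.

No

Row minima: Left → -8, Center → 5, Right → -3; maximin = 5.
Column maxima: L → 11, C → 6, R → 9; minimax = 6.
5 ≠ 6, so no pure-strategy equilibrium exists.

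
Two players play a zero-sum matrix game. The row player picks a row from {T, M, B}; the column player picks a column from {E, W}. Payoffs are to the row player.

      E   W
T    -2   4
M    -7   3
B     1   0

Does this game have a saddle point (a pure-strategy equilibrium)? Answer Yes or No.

Row minima: T → -2, M → -7, B → 0; maximin = 0.
Column maxima: E → 1, W → 4; minimax = 1.
0 ≠ 1, so no pure-strategy equilibrium exists.

No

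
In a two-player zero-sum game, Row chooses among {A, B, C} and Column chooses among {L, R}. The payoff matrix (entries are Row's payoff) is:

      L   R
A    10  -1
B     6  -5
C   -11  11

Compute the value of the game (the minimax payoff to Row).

3

Row minima: A → -1, B → -5, C → -11; maximin = -1.
Column maxima: L → 10, R → 11; minimax = 10.
-1 ≠ 10, so there is no saddle point; optimal play is mixed.
B is strictly dominated by A, so Row never plays it.
On the remaining 2×2 (A, C vs L, R):
Let Row play A with probability p. Expected payoff against L: 10p + (-11)(1−p) = 21p − 11; against R: (-1)p + 11(1−p) = −12p + 11.
Setting these equal: 21p − 11 = −12p + 11 ⇒ 33p = 22 ⇒ p = 2/3, and the value is (21)·(2/3) − 11 = 3.
For Column: with q = P(L), equating A's and C's payoffs gives 11q − 1 = −22q + 11 ⇒ q = 4/11.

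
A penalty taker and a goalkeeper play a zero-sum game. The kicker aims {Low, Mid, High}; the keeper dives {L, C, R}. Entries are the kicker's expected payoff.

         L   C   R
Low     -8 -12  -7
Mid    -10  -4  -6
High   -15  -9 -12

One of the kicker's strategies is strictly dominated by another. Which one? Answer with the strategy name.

Mid gives a strictly higher payoff than High against every column: -10 > -15, -4 > -9, -6 > -12.
So High is strictly dominated and the kicker never plays it.

High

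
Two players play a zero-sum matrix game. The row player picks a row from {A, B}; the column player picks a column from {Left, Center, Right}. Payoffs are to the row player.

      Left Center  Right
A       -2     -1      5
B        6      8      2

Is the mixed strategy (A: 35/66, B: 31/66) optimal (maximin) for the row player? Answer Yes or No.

Against Left this mix gives (35/66)·(-2) + (31/66)·6 = 58/33.
Against Center this mix gives (35/66)·(-1) + (31/66)·8 = 71/22.
Against Right this mix gives (35/66)·5 + (31/66)·2 = 79/22.
The column player will play Left, holding the row player to 58/33. Shifting weight toward the row that does better against Left would raise this floor (the equalizing mix achieves 34/11 against both Left and Right), so the proposed strategy is not optimal.

No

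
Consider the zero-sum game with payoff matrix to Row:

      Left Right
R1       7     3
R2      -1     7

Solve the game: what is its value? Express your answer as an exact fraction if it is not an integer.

Row minima: R1 → 3, R2 → -1; maximin = 3.
Column maxima: Left → 7, Right → 7; minimax = 7.
3 ≠ 7, so there is no saddle point; optimal play is mixed.
Let Row play R1 with probability p. Expected payoff against Left: 7p + (-1)(1−p) = 8p − 1; against Right: 3p + 7(1−p) = −4p + 7.
Setting these equal: 8p − 1 = −4p + 7 ⇒ 12p = 8 ⇒ p = 2/3, and the value is (8)·(2/3) − 1 = 13/3.
For Column: with q = P(Left), equating R1's and R2's payoffs gives 4q + 3 = −8q + 7 ⇒ q = 1/3.

13/3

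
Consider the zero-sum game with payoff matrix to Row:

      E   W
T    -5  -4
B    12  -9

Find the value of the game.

-93/22

Row minima: T → -5, B → -9; maximin = -5.
Column maxima: E → 12, W → -4; minimax = -4.
-5 ≠ -4, so there is no saddle point; optimal play is mixed.
Let Row play T with probability p. Expected payoff against E: (-5)p + 12(1−p) = −17p + 12; against W: (-4)p + (-9)(1−p) = 5p − 9.
Setting these equal: −17p + 12 = 5p − 9 ⇒ −22p = -21 ⇒ p = 21/22, and the value is (-17)·(21/22) + 12 = -93/22.
For Column: with q = P(E), equating T's and B's payoffs gives −q − 4 = 21q − 9 ⇒ q = 5/22.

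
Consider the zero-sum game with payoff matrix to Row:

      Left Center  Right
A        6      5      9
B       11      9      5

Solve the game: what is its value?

Row minima: A → 5, B → 5; maximin = 5.
Column maxima: Left → 11, Center → 9, Right → 9; minimax = 9.
5 ≠ 9, so there is no saddle point; optimal play is mixed.
Left is strictly dominated by Center (it gives Row strictly more in every row), so Column never plays it.
On the remaining 2×2 (A, B vs Center, Right):
Let Row play A with probability p. Expected payoff against Center: 5p + 9(1−p) = −4p + 9; against Right: 9p + 5(1−p) = 4p + 5.
Setting these equal: −4p + 9 = 4p + 5 ⇒ −8p = -4 ⇒ p = 1/2, and the value is (-4)·(1/2) + 9 = 7.
For Column: with q = P(Center), equating A's and B's payoffs gives −4q + 9 = 4q + 5 ⇒ q = 1/2.

7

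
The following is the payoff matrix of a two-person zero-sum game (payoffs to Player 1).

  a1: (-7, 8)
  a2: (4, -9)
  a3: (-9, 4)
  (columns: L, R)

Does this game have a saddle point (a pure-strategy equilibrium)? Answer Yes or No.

Row minima: a1 → -7, a2 → -9, a3 → -9; maximin = -7.
Column maxima: L → 4, R → 8; minimax = 4.
-7 ≠ 4, so no pure-strategy equilibrium exists.

No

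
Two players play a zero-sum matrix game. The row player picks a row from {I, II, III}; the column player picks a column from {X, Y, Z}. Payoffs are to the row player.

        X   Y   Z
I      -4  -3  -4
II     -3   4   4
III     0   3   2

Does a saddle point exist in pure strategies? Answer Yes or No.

Row minima: I → -4, II → -3, III → 0; maximin = 0.
Column maxima: X → 0, Y → 4, Z → 4; minimax = 0.
maximin = minimax = 0, so a saddle point exists.

Yes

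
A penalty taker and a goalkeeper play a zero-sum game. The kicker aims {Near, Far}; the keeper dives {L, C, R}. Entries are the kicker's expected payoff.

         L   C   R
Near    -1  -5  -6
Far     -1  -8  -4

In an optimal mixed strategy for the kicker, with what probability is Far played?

1/5

Row minima: Near → -6, Far → -8; maximin = -6.
Column maxima: L → -1, C → -5, R → -4; minimax = -5.
-6 ≠ -5, so there is no saddle point; optimal play is mixed.
L is strictly dominated by C (it gives the kicker strictly more in every row), so the keeper never plays it.
On the remaining 2×2 (Near, Far vs C, R):
Let the kicker play Near with probability p. Expected payoff against C: (-5)p + (-8)(1−p) = 3p − 8; against R: (-6)p + (-4)(1−p) = −2p − 4.
Setting these equal: 3p − 8 = −2p − 4 ⇒ 5p = 4 ⇒ p = 4/5, and the value is (3)·(4/5) − 8 = -28/5.
For the keeper: with q = P(C), equating Near's and Far's payoffs gives q − 6 = −4q − 4 ⇒ q = 2/5.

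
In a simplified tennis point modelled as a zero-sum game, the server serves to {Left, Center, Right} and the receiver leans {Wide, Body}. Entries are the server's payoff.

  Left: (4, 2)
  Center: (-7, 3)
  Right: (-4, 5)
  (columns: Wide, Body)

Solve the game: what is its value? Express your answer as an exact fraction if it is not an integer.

Row minima: Left → 2, Center → -7, Right → -4; maximin = 2.
Column maxima: Wide → 4, Body → 5; minimax = 4.
2 ≠ 4, so there is no saddle point; optimal play is mixed.
Center is strictly dominated by Right, so the server never plays it.
On the remaining 2×2 (Left, Right vs Wide, Body):
Let the server play Left with probability p. Expected payoff against Wide: 4p + (-4)(1−p) = 8p − 4; against Body: 2p + 5(1−p) = −3p + 5.
Setting these equal: 8p − 4 = −3p + 5 ⇒ 11p = 9 ⇒ p = 9/11, and the value is (8)·(9/11) − 4 = 28/11.
For the receiver: with q = P(Wide), equating Left's and Right's payoffs gives 2q + 2 = −9q + 5 ⇒ q = 3/11.

28/11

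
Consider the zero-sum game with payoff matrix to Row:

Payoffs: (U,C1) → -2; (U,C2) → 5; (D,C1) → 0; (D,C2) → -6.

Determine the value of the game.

Row minima: U → -2, D → -6; maximin = -2.
Column maxima: C1 → 0, C2 → 5; minimax = 0.
-2 ≠ 0, so there is no saddle point; optimal play is mixed.
Let Row play U with probability p. Expected payoff against C1: (-2)p + 0(1−p) = −2p; against C2: 5p + (-6)(1−p) = 11p − 6.
Setting these equal: −2p = 11p − 6 ⇒ −13p = -6 ⇒ p = 6/13, and the value is (-2)·(6/13) = -12/13.
For Column: with q = P(C1), equating U's and D's payoffs gives −7q + 5 = 6q − 6 ⇒ q = 11/13.

-12/13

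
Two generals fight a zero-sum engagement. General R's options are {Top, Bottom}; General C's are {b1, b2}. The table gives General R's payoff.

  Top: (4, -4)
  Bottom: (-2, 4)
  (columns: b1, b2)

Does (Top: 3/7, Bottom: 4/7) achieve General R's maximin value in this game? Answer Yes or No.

Against b1 this mix gives (3/7)·4 + (4/7)·(-2) = 4/7.
Against b2 this mix gives (3/7)·(-4) + (4/7)·4 = 4/7.
All of General C's active replies (b1, b2) yield 4/7, and no column does worse for General R. The mix makes General C indifferent and guarantees 4/7, so it is optimal.

Yes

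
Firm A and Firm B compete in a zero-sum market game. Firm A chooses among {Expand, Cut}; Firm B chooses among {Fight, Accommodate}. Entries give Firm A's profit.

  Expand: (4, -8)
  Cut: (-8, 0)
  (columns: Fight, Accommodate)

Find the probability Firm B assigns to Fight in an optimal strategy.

2/5

Row minima: Expand → -8, Cut → -8; maximin = -8.
Column maxima: Fight → 4, Accommodate → 0; minimax = 0.
-8 ≠ 0, so there is no saddle point; optimal play is mixed.
Let Firm A play Expand with probability p. Expected payoff against Fight: 4p + (-8)(1−p) = 12p − 8; against Accommodate: (-8)p + 0(1−p) = −8p.
Setting these equal: 12p − 8 = −8p ⇒ 20p = 8 ⇒ p = 2/5, and the value is (12)·(2/5) − 8 = -16/5.
For Firm B: with q = P(Fight), equating Expand's and Cut's payoffs gives 12q − 8 = −8q ⇒ q = 2/5.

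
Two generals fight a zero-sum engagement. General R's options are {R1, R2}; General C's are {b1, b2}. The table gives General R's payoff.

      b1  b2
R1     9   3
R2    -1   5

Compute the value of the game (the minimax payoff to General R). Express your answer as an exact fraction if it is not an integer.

Row minima: R1 → 3, R2 → -1; maximin = 3.
Column maxima: b1 → 9, b2 → 5; minimax = 5.
3 ≠ 5, so there is no saddle point; optimal play is mixed.
Let General R play R1 with probability p. Expected payoff against b1: 9p + (-1)(1−p) = 10p − 1; against b2: 3p + 5(1−p) = −2p + 5.
Setting these equal: 10p − 1 = −2p + 5 ⇒ 12p = 6 ⇒ p = 1/2, and the value is (10)·(1/2) − 1 = 4.
For General C: with q = P(b1), equating R1's and R2's payoffs gives 6q + 3 = −6q + 5 ⇒ q = 1/6.

4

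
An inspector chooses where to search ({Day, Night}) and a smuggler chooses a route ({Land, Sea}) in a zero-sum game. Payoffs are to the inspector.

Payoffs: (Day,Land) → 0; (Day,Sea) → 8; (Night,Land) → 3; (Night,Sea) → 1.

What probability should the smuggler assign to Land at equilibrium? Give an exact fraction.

7/10

Row minima: Day → 0, Night → 1; maximin = 1.
Column maxima: Land → 3, Sea → 8; minimax = 3.
1 ≠ 3, so there is no saddle point; optimal play is mixed.
Let the inspector play Day with probability p. Expected payoff against Land: 0p + 3(1−p) = −3p + 3; against Sea: 8p + 1(1−p) = 7p + 1.
Setting these equal: −3p + 3 = 7p + 1 ⇒ −10p = -2 ⇒ p = 1/5, and the value is (-3)·(1/5) + 3 = 12/5.
For the smuggler: with q = P(Land), equating Day's and Night's payoffs gives −8q + 8 = 2q + 1 ⇒ q = 7/10.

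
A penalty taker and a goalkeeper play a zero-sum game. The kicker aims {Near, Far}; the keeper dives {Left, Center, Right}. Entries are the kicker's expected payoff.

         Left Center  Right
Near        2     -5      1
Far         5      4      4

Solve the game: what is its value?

Row minima: Near → -5, Far → 4; maximin = 4.
Column maxima: Left → 5, Center → 4, Right → 4; minimax = 4.
Since maximin = minimax = 4, there is a saddle point and the value is 4.

4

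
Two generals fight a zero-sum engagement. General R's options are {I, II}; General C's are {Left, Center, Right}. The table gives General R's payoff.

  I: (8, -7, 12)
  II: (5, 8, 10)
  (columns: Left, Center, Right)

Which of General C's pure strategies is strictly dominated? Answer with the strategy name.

Left holds General R's payoff strictly below Right in every row: 8 < 12, 5 < 10.
So Right is strictly dominated for General C.

Right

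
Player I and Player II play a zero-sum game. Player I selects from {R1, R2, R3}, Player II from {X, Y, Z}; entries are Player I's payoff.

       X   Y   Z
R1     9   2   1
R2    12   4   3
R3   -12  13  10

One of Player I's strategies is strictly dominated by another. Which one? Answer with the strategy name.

R1

R2 gives a strictly higher payoff than R1 against every column: 12 > 9, 4 > 2, 3 > 1.
So R1 is strictly dominated and Player I never plays it.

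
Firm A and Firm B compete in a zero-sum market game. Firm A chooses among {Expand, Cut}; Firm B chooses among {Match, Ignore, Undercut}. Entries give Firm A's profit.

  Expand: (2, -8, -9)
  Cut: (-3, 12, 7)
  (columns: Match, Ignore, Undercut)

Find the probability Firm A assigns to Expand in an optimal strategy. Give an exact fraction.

10/21

Row minima: Expand → -9, Cut → -3; maximin = -3.
Column maxima: Match → 2, Ignore → 12, Undercut → 7; minimax = 2.
-3 ≠ 2, so there is no saddle point; optimal play is mixed.
Ignore is strictly dominated by Undercut (it gives Firm A strictly more in every row), so Firm B never plays it.
On the remaining 2×2 (Expand, Cut vs Match, Undercut):
Let Firm A play Expand with probability p. Expected payoff against Match: 2p + (-3)(1−p) = 5p − 3; against Undercut: (-9)p + 7(1−p) = −16p + 7.
Setting these equal: 5p − 3 = −16p + 7 ⇒ 21p = 10 ⇒ p = 10/21, and the value is (5)·(10/21) − 3 = -13/21.
For Firm B: with q = P(Match), equating Expand's and Cut's payoffs gives 11q − 9 = −10q + 7 ⇒ q = 16/21.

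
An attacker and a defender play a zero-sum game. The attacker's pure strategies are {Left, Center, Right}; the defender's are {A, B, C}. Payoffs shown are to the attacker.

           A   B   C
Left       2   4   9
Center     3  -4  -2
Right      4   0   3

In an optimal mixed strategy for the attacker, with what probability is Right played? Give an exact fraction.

1/3

Row minima: Left → 2, Center → -4, Right → 0; maximin = 2.
Column maxima: A → 4, B → 4, C → 9; minimax = 4.
2 ≠ 4, so there is no saddle point; optimal play is mixed.
Center is strictly dominated by Right, so the attacker never plays it.
C is strictly dominated by B (it gives the attacker strictly more in every row), so the defender never plays it.
On the remaining 2×2 (Left, Right vs A, B):
Let the attacker play Left with probability p. Expected payoff against A: 2p + 4(1−p) = −2p + 4; against B: 4p + 0(1−p) = 4p.
Setting these equal: −2p + 4 = 4p ⇒ −6p = -4 ⇒ p = 2/3, and the value is (-2)·(2/3) + 4 = 8/3.
For the defender: with q = P(A), equating Left's and Right's payoffs gives −2q + 4 = 4q ⇒ q = 2/3.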